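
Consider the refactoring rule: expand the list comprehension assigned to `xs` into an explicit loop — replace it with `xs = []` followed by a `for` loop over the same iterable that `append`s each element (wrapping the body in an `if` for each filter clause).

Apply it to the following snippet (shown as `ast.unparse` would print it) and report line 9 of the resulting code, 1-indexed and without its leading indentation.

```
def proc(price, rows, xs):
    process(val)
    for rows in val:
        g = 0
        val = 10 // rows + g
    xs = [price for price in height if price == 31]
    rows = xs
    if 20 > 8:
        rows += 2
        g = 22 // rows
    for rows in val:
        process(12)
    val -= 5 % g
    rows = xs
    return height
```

Transformed code:
def proc(price, rows, xs):
    process(val)
    for rows in val:
        g = 0
        val = 10 // rows + g
    xs = []
    for price in height:
        if price == 31:
            xs.append(price)
    rows = xs
    if 20 > 8:
        rows += 2
        g = 22 // rows
    for rows in val:
        process(12)
    val -= 5 % g
    rows = xs
    return height

xs.append(price)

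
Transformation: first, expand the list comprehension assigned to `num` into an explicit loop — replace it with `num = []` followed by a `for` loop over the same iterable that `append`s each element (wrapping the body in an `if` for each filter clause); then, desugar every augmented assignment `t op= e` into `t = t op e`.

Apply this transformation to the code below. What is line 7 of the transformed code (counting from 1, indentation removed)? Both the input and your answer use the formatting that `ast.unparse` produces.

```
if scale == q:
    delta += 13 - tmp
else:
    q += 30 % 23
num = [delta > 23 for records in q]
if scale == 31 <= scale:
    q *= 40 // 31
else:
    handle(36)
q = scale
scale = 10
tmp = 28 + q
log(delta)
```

Transformed code:
if scale == q:
    delta = delta + (13 - tmp)
else:
    q = q + 30 % 23
num = []
for records in q:
    num.append(delta > 23)
if scale == 31 <= scale:
    q = q * (40 // 31)
else:
    handle(36)
q = scale
scale = 10
tmp = 28 + q
log(delta)

num.append(delta > 23)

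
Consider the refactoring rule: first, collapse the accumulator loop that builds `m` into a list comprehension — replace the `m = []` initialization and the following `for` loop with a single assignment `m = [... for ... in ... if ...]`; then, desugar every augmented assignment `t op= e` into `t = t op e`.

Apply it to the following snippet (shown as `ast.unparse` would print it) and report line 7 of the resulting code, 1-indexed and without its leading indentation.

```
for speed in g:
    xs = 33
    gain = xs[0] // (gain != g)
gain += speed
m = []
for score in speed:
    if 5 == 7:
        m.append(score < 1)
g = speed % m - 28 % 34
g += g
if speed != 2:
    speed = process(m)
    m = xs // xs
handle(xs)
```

Transformed code:
for speed in g:
    xs = 33
    gain = xs[0] // (gain != g)
gain = gain + speed
m = [score < 1 for score in speed if 5 == 7]
g = speed % m - 28 % 34
g = g + g
if speed != 2:
    speed = process(m)
    m = xs // xs
handle(xs)

g = g + g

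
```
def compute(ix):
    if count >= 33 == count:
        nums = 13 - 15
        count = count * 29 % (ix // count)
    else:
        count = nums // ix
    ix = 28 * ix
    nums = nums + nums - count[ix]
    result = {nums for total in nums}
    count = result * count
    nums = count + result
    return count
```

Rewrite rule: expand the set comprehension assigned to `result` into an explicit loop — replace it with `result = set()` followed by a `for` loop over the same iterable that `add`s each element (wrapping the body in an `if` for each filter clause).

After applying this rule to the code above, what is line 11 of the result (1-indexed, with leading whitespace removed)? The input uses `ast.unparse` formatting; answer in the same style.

result.add(nums)

Transformed code:
def compute(ix):
    if count >= 33 == count:
        nums = 13 - 15
        count = count * 29 % (ix // count)
    else:
        count = nums // ix
    ix = 28 * ix
    nums = nums + nums - count[ix]
    result = set()
    for total in nums:
        result.add(nums)
    count = result * count
    nums = count + result
    return count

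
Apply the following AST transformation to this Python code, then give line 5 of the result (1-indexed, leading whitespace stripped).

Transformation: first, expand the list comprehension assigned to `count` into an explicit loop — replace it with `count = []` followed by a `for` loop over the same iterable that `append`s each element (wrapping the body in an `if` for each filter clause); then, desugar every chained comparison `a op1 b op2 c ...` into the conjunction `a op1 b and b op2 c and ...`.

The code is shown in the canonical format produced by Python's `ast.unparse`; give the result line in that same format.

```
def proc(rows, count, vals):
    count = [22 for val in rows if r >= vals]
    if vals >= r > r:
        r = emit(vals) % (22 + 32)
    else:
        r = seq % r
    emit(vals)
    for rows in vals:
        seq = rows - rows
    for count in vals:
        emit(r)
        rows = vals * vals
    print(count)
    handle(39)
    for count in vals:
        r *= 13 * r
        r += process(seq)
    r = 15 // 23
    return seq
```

count.append(22)

Transformed code:
def proc(rows, count, vals):
    count = []
    for val in rows:
        if r >= vals:
            count.append(22)
    if vals >= r and r > r:
        r = emit(vals) % (22 + 32)
    else:
        r = seq % r
    emit(vals)
    for rows in vals:
        seq = rows - rows
    for count in vals:
        emit(r)
        rows = vals * vals
    print(count)
    handle(39)
    for count in vals:
        r *= 13 * r
        r += process(seq)
    r = 15 // 23
    return seq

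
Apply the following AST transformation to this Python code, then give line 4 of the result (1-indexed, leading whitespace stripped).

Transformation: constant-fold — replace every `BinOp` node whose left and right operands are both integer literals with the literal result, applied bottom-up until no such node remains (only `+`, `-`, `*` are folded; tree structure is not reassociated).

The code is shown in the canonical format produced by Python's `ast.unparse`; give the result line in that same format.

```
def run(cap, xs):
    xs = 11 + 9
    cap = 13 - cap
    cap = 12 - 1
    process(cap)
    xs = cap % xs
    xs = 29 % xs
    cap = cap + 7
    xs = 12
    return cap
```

Transformed code:
def run(cap, xs):
    xs = 20
    cap = 13 - cap
    cap = 11
    process(cap)
    xs = cap % xs
    xs = 29 % xs
    cap = cap + 7
    xs = 12
    return cap

cap = 11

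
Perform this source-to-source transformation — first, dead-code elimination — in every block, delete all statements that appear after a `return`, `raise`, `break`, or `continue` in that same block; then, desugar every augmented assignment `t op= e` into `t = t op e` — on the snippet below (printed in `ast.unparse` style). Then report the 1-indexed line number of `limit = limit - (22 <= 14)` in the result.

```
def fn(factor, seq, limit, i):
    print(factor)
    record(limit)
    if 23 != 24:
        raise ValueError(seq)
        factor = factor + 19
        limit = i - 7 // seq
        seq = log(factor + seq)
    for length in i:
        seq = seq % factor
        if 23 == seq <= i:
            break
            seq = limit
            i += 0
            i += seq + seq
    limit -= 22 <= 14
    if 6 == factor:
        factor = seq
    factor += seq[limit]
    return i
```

10

Transformed code:
def fn(factor, seq, limit, i):
    print(factor)
    record(limit)
    if 23 != 24:
        raise ValueError(seq)
    for length in i:
        seq = seq % factor
        if 23 == seq <= i:
            break
    limit = limit - (22 <= 14)
    if 6 == factor:
        factor = seq
    factor = factor + seq[limit]
    return i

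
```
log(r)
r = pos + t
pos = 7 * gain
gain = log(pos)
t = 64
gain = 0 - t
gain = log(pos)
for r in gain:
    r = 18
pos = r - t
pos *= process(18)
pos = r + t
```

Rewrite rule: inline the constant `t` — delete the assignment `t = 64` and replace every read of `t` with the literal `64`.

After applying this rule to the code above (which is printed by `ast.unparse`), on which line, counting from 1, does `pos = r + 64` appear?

11

Transformed code:
log(r)
r = pos + 64
pos = 7 * gain
gain = log(pos)
gain = 0 - 64
gain = log(pos)
for r in gain:
    r = 18
pos = r - 64
pos *= process(18)
pos = r + 64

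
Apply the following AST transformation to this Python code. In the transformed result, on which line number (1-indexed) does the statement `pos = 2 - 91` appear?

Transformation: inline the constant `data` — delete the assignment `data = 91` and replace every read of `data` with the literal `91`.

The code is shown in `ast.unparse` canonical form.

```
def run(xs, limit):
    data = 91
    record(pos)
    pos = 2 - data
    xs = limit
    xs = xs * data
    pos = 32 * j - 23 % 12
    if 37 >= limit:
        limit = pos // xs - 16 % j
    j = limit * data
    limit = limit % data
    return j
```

3

Transformed code:
def run(xs, limit):
    record(pos)
    pos = 2 - 91
    xs = limit
    xs = xs * 91
    pos = 32 * j - 23 % 12
    if 37 >= limit:
        limit = pos // xs - 16 % j
    j = limit * 91
    limit = limit % 91
    return j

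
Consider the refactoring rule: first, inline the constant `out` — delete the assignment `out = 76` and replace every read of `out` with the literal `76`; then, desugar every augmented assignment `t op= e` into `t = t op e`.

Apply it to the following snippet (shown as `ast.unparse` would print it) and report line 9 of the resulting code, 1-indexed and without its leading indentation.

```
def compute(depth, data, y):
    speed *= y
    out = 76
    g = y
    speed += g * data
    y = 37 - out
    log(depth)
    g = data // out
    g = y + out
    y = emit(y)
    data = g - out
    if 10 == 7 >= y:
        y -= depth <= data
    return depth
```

Transformed code:
def compute(depth, data, y):
    speed = speed * y
    g = y
    speed = speed + g * data
    y = 37 - 76
    log(depth)
    g = data // 76
    g = y + 76
    y = emit(y)
    data = g - 76
    if 10 == 7 >= y:
        y = y - (depth <= data)
    return depth

y = emit(y)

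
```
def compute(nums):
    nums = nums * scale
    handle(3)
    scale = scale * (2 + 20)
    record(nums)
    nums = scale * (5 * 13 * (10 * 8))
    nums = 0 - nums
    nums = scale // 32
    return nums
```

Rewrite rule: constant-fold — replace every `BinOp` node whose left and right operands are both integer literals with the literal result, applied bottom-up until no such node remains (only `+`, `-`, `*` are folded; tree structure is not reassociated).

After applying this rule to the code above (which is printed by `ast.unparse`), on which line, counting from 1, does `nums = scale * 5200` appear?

Transformed code:
def compute(nums):
    nums = nums * scale
    handle(3)
    scale = scale * 22
    record(nums)
    nums = scale * 5200
    nums = 0 - nums
    nums = scale // 32
    return nums

6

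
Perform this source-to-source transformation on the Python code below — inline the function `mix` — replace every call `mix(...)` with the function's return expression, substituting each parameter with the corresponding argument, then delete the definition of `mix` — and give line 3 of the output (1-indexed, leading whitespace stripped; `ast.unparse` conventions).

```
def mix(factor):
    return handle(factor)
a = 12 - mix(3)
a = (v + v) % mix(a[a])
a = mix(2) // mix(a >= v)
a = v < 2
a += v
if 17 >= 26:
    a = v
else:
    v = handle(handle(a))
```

Transformed code:
a = 12 - handle(3)
a = (v + v) % handle(a[a])
a = handle(2) // handle(a >= v)
a = v < 2
a += v
if 17 >= 26:
    a = v
else:
    v = handle(handle(a))

a = handle(2) // handle(a >= v)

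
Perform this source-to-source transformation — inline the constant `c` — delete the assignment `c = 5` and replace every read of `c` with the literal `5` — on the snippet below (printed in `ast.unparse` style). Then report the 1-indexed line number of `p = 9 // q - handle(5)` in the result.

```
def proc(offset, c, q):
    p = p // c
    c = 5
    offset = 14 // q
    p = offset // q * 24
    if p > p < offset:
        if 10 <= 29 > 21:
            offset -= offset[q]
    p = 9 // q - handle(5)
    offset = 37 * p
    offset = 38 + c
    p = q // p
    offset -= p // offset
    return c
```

Transformed code:
def proc(offset, c, q):
    p = p // 5
    offset = 14 // q
    p = offset // q * 24
    if p > p < offset:
        if 10 <= 29 > 21:
            offset -= offset[q]
    p = 9 // q - handle(5)
    offset = 37 * p
    offset = 38 + 5
    p = q // p
    offset -= p // offset
    return 5

8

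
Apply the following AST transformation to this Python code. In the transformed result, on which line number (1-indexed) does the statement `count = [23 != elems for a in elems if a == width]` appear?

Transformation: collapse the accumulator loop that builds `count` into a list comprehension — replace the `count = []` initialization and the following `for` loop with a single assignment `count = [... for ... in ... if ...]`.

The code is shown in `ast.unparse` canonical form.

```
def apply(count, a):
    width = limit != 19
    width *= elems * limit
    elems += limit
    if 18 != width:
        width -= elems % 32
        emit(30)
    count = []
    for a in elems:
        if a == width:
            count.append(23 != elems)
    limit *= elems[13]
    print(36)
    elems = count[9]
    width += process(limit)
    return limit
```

Transformed code:
def apply(count, a):
    width = limit != 19
    width *= elems * limit
    elems += limit
    if 18 != width:
        width -= elems % 32
        emit(30)
    count = [23 != elems for a in elems if a == width]
    limit *= elems[13]
    print(36)
    elems = count[9]
    width += process(limit)
    return limit

8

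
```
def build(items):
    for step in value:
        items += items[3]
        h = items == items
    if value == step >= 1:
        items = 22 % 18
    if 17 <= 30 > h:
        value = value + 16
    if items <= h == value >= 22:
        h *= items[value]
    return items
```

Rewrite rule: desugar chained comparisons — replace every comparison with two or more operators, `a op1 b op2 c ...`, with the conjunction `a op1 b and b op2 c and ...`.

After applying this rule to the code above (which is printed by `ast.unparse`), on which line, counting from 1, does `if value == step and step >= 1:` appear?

5

Transformed code:
def build(items):
    for step in value:
        items += items[3]
        h = items == items
    if value == step and step >= 1:
        items = 22 % 18
    if 17 <= 30 and 30 > h:
        value = value + 16
    if items <= h and h == value and (value >= 22):
        h *= items[value]
    return items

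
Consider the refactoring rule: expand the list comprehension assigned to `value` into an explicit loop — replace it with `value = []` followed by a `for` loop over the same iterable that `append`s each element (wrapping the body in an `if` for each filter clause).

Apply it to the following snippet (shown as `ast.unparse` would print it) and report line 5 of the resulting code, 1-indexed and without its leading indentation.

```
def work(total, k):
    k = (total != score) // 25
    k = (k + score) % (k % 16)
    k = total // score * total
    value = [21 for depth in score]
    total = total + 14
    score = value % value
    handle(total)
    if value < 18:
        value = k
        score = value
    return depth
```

Transformed code:
def work(total, k):
    k = (total != score) // 25
    k = (k + score) % (k % 16)
    k = total // score * total
    value = []
    for depth in score:
        value.append(21)
    total = total + 14
    score = value % value
    handle(total)
    if value < 18:
        value = k
        score = value
    return depth

value = []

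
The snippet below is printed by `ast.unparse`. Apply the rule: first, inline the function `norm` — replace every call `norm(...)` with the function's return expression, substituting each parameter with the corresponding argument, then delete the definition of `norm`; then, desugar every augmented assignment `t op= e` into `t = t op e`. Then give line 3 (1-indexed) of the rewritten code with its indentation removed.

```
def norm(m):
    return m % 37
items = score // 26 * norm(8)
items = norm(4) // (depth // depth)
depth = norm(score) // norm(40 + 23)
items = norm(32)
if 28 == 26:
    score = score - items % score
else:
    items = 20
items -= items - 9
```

Transformed code:
items = score // 26 * (8 % 37)
items = 4 % 37 // (depth // depth)
depth = score % 37 // ((40 + 23) % 37)
items = 32 % 37
if 28 == 26:
    score = score - items % score
else:
    items = 20
items = items - (items - 9)

depth = score % 37 // ((40 + 23) % 37)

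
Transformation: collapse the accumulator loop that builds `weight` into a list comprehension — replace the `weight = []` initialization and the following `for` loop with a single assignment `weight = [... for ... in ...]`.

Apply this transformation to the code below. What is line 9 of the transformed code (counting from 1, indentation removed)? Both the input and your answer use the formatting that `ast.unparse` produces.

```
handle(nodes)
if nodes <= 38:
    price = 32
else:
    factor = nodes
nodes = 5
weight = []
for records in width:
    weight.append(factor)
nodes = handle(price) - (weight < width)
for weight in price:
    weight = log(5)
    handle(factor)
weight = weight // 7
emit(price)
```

for weight in price:

Transformed code:
handle(nodes)
if nodes <= 38:
    price = 32
else:
    factor = nodes
nodes = 5
weight = [factor for records in width]
nodes = handle(price) - (weight < width)
for weight in price:
    weight = log(5)
    handle(factor)
weight = weight // 7
emit(price)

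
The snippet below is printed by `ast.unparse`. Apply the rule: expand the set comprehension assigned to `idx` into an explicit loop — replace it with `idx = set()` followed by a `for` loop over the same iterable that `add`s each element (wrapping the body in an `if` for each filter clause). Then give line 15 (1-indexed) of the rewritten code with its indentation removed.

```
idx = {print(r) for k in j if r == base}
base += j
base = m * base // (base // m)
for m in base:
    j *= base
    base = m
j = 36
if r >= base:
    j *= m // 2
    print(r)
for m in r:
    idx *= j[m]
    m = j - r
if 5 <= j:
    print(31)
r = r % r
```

Transformed code:
idx = set()
for k in j:
    if r == base:
        idx.add(print(r))
base += j
base = m * base // (base // m)
for m in base:
    j *= base
    base = m
j = 36
if r >= base:
    j *= m // 2
    print(r)
for m in r:
    idx *= j[m]
    m = j - r
if 5 <= j:
    print(31)
r = r % r

idx *= j[m]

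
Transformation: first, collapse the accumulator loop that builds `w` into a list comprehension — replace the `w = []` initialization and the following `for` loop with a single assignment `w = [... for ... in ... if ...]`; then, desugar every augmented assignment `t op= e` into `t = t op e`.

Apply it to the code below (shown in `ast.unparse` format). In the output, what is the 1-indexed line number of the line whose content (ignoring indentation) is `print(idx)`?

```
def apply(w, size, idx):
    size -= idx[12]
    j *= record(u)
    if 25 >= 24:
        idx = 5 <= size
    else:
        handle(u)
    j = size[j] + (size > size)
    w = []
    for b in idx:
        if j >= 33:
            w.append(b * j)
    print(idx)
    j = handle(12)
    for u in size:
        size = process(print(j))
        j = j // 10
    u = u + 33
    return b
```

Transformed code:
def apply(w, size, idx):
    size = size - idx[12]
    j = j * record(u)
    if 25 >= 24:
        idx = 5 <= size
    else:
        handle(u)
    j = size[j] + (size > size)
    w = [b * j for b in idx if j >= 33]
    print(idx)
    j = handle(12)
    for u in size:
        size = process(print(j))
        j = j // 10
    u = u + 33
    return b

10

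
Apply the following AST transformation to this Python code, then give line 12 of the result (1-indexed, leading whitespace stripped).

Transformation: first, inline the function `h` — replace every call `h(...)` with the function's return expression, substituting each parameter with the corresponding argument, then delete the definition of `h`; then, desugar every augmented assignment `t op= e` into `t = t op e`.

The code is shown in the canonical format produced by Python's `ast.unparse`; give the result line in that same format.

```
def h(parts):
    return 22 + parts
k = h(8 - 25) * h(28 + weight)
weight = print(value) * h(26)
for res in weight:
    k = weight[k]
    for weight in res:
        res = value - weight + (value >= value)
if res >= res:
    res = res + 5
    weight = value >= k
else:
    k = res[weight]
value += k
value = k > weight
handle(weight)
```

value = value + k

Transformed code:
k = (22 + (8 - 25)) * (22 + (28 + weight))
weight = print(value) * (22 + 26)
for res in weight:
    k = weight[k]
    for weight in res:
        res = value - weight + (value >= value)
if res >= res:
    res = res + 5
    weight = value >= k
else:
    k = res[weight]
value = value + k
value = k > weight
handle(weight)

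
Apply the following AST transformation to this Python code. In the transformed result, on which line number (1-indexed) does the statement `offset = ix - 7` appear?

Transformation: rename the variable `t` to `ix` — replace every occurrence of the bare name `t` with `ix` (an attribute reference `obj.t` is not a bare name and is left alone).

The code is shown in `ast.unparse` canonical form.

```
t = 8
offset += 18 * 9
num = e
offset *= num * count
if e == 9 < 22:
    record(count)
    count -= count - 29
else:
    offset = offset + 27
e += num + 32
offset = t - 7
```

Transformed code:
ix = 8
offset += 18 * 9
num = e
offset *= num * count
if e == 9 < 22:
    record(count)
    count -= count - 29
else:
    offset = offset + 27
e += num + 32
offset = ix - 7

11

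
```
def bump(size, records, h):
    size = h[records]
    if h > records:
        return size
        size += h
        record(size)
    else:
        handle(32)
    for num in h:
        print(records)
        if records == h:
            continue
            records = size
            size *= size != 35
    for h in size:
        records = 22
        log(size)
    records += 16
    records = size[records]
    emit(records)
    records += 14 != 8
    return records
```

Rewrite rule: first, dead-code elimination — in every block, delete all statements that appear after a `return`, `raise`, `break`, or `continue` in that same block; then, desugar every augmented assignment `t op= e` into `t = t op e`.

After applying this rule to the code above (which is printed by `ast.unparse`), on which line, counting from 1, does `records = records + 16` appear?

Transformed code:
def bump(size, records, h):
    size = h[records]
    if h > records:
        return size
    else:
        handle(32)
    for num in h:
        print(records)
        if records == h:
            continue
    for h in size:
        records = 22
        log(size)
    records = records + 16
    records = size[records]
    emit(records)
    records = records + (14 != 8)
    return records

14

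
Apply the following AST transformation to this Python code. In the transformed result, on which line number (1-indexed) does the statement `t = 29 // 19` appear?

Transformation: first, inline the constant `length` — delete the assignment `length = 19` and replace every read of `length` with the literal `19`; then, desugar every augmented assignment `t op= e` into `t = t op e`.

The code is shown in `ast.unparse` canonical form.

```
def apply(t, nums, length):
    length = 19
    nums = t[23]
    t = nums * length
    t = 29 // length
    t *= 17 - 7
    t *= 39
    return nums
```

Transformed code:
def apply(t, nums, length):
    nums = t[23]
    t = nums * 19
    t = 29 // 19
    t = t * (17 - 7)
    t = t * 39
    return nums

4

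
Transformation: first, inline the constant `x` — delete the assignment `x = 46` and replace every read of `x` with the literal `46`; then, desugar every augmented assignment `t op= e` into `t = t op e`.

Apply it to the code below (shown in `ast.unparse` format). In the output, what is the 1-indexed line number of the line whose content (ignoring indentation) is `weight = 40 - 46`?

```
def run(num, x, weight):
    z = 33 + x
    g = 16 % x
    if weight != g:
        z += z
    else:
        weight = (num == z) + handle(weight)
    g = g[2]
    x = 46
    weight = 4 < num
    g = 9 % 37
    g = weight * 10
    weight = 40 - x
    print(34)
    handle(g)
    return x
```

12

Transformed code:
def run(num, x, weight):
    z = 33 + 46
    g = 16 % 46
    if weight != g:
        z = z + z
    else:
        weight = (num == z) + handle(weight)
    g = g[2]
    weight = 4 < num
    g = 9 % 37
    g = weight * 10
    weight = 40 - 46
    print(34)
    handle(g)
    return 46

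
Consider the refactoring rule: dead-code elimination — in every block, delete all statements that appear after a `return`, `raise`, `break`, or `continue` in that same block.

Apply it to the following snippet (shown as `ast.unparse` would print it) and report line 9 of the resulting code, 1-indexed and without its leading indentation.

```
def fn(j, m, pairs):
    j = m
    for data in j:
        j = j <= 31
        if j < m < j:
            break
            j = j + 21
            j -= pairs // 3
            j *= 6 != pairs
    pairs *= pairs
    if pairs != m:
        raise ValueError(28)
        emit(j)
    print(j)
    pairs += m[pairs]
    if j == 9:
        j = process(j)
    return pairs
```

raise ValueError(28)

Transformed code:
def fn(j, m, pairs):
    j = m
    for data in j:
        j = j <= 31
        if j < m < j:
            break
    pairs *= pairs
    if pairs != m:
        raise ValueError(28)
    print(j)
    pairs += m[pairs]
    if j == 9:
        j = process(j)
    return pairs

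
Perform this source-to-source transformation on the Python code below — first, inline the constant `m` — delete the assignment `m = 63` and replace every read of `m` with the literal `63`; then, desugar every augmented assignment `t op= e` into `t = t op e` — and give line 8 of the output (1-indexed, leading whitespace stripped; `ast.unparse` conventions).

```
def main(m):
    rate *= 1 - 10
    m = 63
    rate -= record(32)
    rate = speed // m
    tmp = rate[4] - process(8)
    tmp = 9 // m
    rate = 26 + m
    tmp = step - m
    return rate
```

Transformed code:
def main(m):
    rate = rate * (1 - 10)
    rate = rate - record(32)
    rate = speed // 63
    tmp = rate[4] - process(8)
    tmp = 9 // 63
    rate = 26 + 63
    tmp = step - 63
    return rate

tmp = step - 63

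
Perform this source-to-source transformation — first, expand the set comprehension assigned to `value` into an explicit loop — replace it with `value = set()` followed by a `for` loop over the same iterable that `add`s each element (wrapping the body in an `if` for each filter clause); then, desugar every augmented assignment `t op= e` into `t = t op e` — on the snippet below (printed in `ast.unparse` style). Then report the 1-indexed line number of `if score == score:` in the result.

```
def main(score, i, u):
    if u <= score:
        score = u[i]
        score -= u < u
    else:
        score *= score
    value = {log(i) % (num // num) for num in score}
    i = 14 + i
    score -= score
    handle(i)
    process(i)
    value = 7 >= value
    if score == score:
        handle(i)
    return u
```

Transformed code:
def main(score, i, u):
    if u <= score:
        score = u[i]
        score = score - (u < u)
    else:
        score = score * score
    value = set()
    for num in score:
        value.add(log(i) % (num // num))
    i = 14 + i
    score = score - score
    handle(i)
    process(i)
    value = 7 >= value
    if score == score:
        handle(i)
    return u

15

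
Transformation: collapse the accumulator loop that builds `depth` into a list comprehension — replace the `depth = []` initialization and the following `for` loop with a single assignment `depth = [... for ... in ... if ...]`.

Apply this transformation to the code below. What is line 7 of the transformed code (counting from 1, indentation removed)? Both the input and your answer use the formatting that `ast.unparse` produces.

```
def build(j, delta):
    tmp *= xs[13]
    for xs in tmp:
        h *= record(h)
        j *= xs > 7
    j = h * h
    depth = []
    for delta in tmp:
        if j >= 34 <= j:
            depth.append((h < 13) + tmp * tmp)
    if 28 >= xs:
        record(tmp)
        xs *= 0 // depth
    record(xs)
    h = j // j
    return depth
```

Transformed code:
def build(j, delta):
    tmp *= xs[13]
    for xs in tmp:
        h *= record(h)
        j *= xs > 7
    j = h * h
    depth = [(h < 13) + tmp * tmp for delta in tmp if j >= 34 <= j]
    if 28 >= xs:
        record(tmp)
        xs *= 0 // depth
    record(xs)
    h = j // j
    return depth

depth = [(h < 13) + tmp * tmp for delta in tmp if j >= 34 <= j]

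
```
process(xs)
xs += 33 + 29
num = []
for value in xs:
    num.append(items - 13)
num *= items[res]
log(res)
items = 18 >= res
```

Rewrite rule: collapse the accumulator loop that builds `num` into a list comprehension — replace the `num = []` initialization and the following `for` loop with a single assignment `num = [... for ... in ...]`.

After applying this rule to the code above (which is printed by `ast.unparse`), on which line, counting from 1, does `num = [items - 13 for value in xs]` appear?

3

Transformed code:
process(xs)
xs += 33 + 29
num = [items - 13 for value in xs]
num *= items[res]
log(res)
items = 18 >= res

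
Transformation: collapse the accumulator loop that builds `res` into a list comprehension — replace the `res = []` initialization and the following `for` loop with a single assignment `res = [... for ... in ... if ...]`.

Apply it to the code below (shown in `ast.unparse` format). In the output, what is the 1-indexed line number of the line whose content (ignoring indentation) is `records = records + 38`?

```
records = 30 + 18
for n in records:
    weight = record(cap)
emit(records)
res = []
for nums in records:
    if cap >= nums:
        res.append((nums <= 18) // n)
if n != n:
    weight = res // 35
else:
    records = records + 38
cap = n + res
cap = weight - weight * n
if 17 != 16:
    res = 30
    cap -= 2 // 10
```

9

Transformed code:
records = 30 + 18
for n in records:
    weight = record(cap)
emit(records)
res = [(nums <= 18) // n for nums in records if cap >= nums]
if n != n:
    weight = res // 35
else:
    records = records + 38
cap = n + res
cap = weight - weight * n
if 17 != 16:
    res = 30
    cap -= 2 // 10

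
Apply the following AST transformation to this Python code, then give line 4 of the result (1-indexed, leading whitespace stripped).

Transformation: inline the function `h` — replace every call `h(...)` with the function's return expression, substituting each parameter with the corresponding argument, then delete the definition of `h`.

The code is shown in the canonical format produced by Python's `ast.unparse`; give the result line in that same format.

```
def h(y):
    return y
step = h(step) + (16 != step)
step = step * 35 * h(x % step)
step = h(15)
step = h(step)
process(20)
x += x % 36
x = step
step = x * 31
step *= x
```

Transformed code:
step = step + (16 != step)
step = step * 35 * (x % step)
step = 15
step = step
process(20)
x += x % 36
x = step
step = x * 31
step *= x

step = step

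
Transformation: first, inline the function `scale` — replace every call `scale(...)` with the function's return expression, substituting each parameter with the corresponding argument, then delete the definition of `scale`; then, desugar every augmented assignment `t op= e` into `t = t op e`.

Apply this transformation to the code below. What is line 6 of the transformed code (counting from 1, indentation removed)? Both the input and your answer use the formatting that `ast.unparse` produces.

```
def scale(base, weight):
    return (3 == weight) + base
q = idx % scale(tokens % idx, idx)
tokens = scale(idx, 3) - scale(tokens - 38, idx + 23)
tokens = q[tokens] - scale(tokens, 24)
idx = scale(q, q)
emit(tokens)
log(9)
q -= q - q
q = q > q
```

log(9)

Transformed code:
q = idx % ((3 == idx) + tokens % idx)
tokens = (3 == 3) + idx - ((3 == idx + 23) + (tokens - 38))
tokens = q[tokens] - ((3 == 24) + tokens)
idx = (3 == q) + q
emit(tokens)
log(9)
q = q - (q - q)
q = q > q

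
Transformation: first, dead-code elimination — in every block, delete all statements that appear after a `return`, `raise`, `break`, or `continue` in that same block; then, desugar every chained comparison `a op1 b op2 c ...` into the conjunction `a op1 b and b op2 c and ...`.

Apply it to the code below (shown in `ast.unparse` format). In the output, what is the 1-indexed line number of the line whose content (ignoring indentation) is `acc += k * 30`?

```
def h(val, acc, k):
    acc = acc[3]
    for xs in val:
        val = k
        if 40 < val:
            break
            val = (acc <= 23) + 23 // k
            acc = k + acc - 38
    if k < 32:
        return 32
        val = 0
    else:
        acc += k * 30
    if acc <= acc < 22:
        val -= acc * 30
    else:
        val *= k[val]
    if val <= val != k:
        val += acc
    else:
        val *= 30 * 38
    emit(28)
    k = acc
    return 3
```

10

Transformed code:
def h(val, acc, k):
    acc = acc[3]
    for xs in val:
        val = k
        if 40 < val:
            break
    if k < 32:
        return 32
    else:
        acc += k * 30
    if acc <= acc and acc < 22:
        val -= acc * 30
    else:
        val *= k[val]
    if val <= val and val != k:
        val += acc
    else:
        val *= 30 * 38
    emit(28)
    k = acc
    return 3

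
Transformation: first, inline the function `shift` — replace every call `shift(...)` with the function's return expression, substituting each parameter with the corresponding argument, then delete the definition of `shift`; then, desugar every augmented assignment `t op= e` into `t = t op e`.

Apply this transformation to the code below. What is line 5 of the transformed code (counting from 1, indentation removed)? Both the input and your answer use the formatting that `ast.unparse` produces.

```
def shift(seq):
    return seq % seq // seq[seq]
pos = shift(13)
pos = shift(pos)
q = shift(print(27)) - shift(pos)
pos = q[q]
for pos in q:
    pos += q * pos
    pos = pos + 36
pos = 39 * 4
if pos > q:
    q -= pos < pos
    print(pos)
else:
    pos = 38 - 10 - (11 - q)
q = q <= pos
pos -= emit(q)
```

for pos in q:

Transformed code:
pos = 13 % 13 // 13[13]
pos = pos % pos // pos[pos]
q = print(27) % print(27) // print(27)[print(27)] - pos % pos // pos[pos]
pos = q[q]
for pos in q:
    pos = pos + q * pos
    pos = pos + 36
pos = 39 * 4
if pos > q:
    q = q - (pos < pos)
    print(pos)
else:
    pos = 38 - 10 - (11 - q)
q = q <= pos
pos = pos - emit(q)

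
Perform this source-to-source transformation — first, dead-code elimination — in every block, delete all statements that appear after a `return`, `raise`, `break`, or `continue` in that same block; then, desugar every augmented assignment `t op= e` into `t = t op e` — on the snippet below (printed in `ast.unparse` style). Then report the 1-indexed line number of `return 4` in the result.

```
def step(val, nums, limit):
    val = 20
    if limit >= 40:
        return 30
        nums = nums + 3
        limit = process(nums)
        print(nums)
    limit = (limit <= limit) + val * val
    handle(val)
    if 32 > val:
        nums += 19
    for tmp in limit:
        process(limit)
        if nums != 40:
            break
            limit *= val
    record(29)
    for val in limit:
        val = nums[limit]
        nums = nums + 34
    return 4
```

Transformed code:
def step(val, nums, limit):
    val = 20
    if limit >= 40:
        return 30
    limit = (limit <= limit) + val * val
    handle(val)
    if 32 > val:
        nums = nums + 19
    for tmp in limit:
        process(limit)
        if nums != 40:
            break
    record(29)
    for val in limit:
        val = nums[limit]
        nums = nums + 34
    return 4

17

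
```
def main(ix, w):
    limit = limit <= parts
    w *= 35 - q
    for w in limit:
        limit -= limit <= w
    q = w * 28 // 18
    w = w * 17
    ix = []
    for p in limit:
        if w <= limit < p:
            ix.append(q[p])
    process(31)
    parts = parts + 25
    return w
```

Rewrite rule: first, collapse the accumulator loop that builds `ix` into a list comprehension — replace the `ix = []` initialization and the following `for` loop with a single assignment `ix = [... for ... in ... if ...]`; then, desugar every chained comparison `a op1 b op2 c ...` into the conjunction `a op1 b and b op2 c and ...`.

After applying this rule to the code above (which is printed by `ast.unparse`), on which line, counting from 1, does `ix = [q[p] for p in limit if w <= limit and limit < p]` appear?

Transformed code:
def main(ix, w):
    limit = limit <= parts
    w *= 35 - q
    for w in limit:
        limit -= limit <= w
    q = w * 28 // 18
    w = w * 17
    ix = [q[p] for p in limit if w <= limit and limit < p]
    process(31)
    parts = parts + 25
    return w

8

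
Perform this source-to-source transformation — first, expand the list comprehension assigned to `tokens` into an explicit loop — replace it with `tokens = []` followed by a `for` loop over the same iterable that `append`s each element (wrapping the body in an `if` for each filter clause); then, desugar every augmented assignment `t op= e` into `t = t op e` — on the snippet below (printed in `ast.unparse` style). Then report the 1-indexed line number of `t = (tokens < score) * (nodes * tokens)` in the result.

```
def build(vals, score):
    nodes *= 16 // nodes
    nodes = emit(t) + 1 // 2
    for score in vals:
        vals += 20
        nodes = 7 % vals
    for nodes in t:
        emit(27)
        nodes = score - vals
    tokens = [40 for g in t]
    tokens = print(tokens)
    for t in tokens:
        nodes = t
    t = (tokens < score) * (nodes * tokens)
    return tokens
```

16

Transformed code:
def build(vals, score):
    nodes = nodes * (16 // nodes)
    nodes = emit(t) + 1 // 2
    for score in vals:
        vals = vals + 20
        nodes = 7 % vals
    for nodes in t:
        emit(27)
        nodes = score - vals
    tokens = []
    for g in t:
        tokens.append(40)
    tokens = print(tokens)
    for t in tokens:
        nodes = t
    t = (tokens < score) * (nodes * tokens)
    return tokens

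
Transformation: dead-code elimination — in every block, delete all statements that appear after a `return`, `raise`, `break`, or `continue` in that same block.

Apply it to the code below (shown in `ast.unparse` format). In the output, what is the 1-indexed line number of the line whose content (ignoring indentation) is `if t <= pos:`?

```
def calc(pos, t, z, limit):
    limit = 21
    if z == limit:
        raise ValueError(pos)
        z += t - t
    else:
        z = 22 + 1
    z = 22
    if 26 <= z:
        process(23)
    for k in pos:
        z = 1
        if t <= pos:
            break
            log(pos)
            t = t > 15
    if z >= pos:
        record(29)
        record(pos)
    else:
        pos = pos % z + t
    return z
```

12

Transformed code:
def calc(pos, t, z, limit):
    limit = 21
    if z == limit:
        raise ValueError(pos)
    else:
        z = 22 + 1
    z = 22
    if 26 <= z:
        process(23)
    for k in pos:
        z = 1
        if t <= pos:
            break
    if z >= pos:
        record(29)
        record(pos)
    else:
        pos = pos % z + t
    return z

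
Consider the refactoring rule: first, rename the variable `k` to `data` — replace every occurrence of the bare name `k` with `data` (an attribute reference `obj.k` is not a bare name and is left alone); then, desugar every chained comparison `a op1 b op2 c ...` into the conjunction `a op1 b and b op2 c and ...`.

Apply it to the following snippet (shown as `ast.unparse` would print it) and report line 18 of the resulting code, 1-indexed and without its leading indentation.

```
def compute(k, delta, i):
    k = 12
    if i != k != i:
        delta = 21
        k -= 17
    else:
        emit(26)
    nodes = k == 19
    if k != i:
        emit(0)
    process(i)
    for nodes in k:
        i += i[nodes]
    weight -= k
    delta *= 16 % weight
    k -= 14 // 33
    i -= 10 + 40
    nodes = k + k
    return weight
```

nodes = data + data

Transformed code:
def compute(data, delta, i):
    data = 12
    if i != data and data != i:
        delta = 21
        data -= 17
    else:
        emit(26)
    nodes = data == 19
    if data != i:
        emit(0)
    process(i)
    for nodes in data:
        i += i[nodes]
    weight -= data
    delta *= 16 % weight
    data -= 14 // 33
    i -= 10 + 40
    nodes = data + data
    return weight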